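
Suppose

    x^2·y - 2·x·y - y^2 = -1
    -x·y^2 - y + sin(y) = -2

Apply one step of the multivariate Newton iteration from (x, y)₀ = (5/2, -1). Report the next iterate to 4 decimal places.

(2.0598, -1.0218)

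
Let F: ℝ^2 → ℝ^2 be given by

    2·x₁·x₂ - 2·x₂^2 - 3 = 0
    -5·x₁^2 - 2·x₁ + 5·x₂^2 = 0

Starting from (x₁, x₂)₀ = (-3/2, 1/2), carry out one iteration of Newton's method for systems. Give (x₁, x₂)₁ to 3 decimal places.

(-0.643, -0.329)

At (-3/2, 1/2): F = (-5.000, -7.000).
Jacobian J = [[2·x₂, 2·x₁ - 4·x₂], [-10·x₁ - 2, 10·x₂]].
At the point, J = [[1.000, -5.000], [13.000, 5.000]] (det J = 70.000).
Solving J·Δ = −F gives Δ = (0.857, -0.829).
Then the next iterate is (x₁, x₂)₁ = (-0.643, -0.329).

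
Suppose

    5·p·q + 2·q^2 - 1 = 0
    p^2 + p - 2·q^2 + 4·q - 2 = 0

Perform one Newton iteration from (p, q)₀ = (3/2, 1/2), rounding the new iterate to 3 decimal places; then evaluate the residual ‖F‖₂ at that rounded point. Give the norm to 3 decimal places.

At (3/2, 1/2): F = (3.250, 3.250).
Jacobian J = [[5·q, 5·p + 4·q], [2·p + 1, -4·q + 4]].
At the point, J = [[2.500, 9.500], [4.000, 2.000]] (det J = -33.000).
Solving J·Δ = −F gives Δ = (-0.739, -0.148).
Then the next iterate is (p, q)₁ = (0.761, 0.352).
Re-evaluating at (0.761, 0.352): F = (0.58717, 0.50031), so ‖F‖₂ = 0.771.

0.771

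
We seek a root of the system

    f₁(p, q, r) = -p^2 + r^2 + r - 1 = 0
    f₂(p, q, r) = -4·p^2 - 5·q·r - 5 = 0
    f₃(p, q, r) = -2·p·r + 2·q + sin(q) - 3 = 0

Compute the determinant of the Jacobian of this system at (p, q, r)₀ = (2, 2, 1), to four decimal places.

J = [[-2·p, 0, 2·r + 1], [-8·p, -5·r, -5·q], [-2·r, cos(q) + 2, -2·p]].
At the point, J = [[-4.0000, 0.0000, 3.0000], [-16.0000, -5.0000, -10.0000], [-2.0000, 1.583853, -4.0000]].
det J = -249.3791.

-249.3791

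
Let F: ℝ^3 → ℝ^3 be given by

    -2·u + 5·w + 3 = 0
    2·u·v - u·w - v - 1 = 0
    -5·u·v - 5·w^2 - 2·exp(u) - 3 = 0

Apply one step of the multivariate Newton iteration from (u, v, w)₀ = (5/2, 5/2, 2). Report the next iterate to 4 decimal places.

(1.9402, 0.7799, 0.1761)

At (5/2, 5/2, 2): F = (8.0000, 4.0000, -78.614988).
Jacobian J = [[-2, 0, 5], [2·v - w, 2·u - 1, -u], [-5·v - 2·exp(u), -5·u, -10·w]].
At the point, J = [[-2.0000, 0.0000, 5.0000], [3.0000, 4.0000, -2.5000], [-36.864988, -12.5000, -20.0000]] (det J = 772.299758).
Solving J·Δ = −F gives Δ = (-0.5598, -1.7201, -1.8239).
Then the next iterate is (u, v, w)₁ = (1.9402, 0.7799, 0.1761).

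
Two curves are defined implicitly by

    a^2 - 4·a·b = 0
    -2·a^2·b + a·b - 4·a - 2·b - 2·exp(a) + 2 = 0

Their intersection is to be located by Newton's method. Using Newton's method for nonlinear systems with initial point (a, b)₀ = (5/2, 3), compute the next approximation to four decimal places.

At (5/2, 3): F = (-23.7500, -68.364988).
Jacobian J = [[2·a - 4·b, -4·a], [-4·a·b + b - 2·exp(a) - 4, -2·a^2 + a - 2]].
At the point, J = [[-7.0000, -10.0000], [-55.364988, -12.0000]] (det J = -469.649879).
Solving J·Δ = −F gives Δ = (-0.8488, -1.7808).
Then the next iterate is (a, b)₁ = (1.6512, 1.2192).

(1.6512, 1.2192)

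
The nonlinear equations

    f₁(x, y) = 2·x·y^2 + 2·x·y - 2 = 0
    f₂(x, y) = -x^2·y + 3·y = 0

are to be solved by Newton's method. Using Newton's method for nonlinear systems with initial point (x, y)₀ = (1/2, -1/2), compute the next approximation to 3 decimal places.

At (1/2, -1/2): F = (-2.250, -1.375).
Jacobian J = [[2·y^2 + 2·y, 4·x·y + 2·x], [-2·x·y, -x^2 + 3]].
At the point, J = [[-0.500, 0.000], [0.500, 2.750]] (det J = -1.375).
Solving J·Δ = −F gives Δ = (-4.500, 1.318).
Then the next iterate is (x, y)₁ = (-4.000, 0.818).

(-4.000, 0.818)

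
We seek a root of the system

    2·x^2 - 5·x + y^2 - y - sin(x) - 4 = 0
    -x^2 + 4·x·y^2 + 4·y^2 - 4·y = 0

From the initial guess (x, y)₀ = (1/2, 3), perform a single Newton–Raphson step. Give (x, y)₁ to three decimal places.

(-0.249, 2.515)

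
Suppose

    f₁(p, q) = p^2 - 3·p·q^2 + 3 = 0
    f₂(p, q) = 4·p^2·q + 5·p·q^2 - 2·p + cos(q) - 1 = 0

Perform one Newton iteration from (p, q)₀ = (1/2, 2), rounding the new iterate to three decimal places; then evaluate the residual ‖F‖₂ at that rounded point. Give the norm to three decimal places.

At (1/2, 2): F = (-2.750, 9.58385).
Jacobian J = [[2·p - 3·q^2, -6·p·q], [8·p·q + 5·q^2 - 2, 4·p^2 + 10·p·q - sin(q)]].
At the point, J = [[-11.000, -6.000], [26.000, 10.09070]] (det J = 45.00227).
Solving J·Δ = −F gives Δ = (-0.661, 0.754).
Then the next iterate is (p, q)₁ = (-0.161, 2.754).
Re-evaluating at (-0.161, 2.754): F = (6.68924, -7.42381), so ‖F‖₂ = 9.993.

9.993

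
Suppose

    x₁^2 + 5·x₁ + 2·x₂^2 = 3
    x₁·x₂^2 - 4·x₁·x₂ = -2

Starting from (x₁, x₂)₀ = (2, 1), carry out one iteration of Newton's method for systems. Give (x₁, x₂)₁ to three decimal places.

At (2, 1): F = (13.000, -4.000).
Jacobian J = [[2·x₁ + 5, 4·x₂], [x₂^2 - 4·x₂, 2·x₁·x₂ - 4·x₁]].
At the point, J = [[9.000, 4.000], [-3.000, -4.000]] (det J = -24.000).
Solving J·Δ = −F gives Δ = (-1.500, 0.125).
Then the next iterate is (x₁, x₂)₁ = (0.500, 1.125).

(0.500, 1.125)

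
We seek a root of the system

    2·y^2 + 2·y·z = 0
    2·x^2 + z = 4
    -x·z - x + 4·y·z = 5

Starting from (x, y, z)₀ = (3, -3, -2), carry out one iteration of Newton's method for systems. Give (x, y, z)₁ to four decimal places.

(1.9586, -1.3112, -1.5034)

At (3, -3, -2): F = (30.0000, 12.0000, 22.0000).
Jacobian J = [[0, 4·y + 2·z, 2·y], [4·x, 0, 1], [-z - 1, 4·z, -x + 4·y]].
At the point, J = [[0.0000, -16.0000, -6.0000], [12.0000, 0.0000, 1.0000], [1.0000, -8.0000, -15.0000]] (det J = -2320.0000).
Solving J·Δ = −F gives Δ = (-1.0414, 1.6888, 0.4966).
Then the next iterate is (x, y, z)₁ = (1.9586, -1.3112, -1.5034).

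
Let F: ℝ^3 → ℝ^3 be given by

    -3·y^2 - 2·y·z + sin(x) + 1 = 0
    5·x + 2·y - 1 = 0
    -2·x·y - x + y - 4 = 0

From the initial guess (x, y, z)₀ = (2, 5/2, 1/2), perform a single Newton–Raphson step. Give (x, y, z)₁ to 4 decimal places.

(-3.0000, 8.0000, -20.5520)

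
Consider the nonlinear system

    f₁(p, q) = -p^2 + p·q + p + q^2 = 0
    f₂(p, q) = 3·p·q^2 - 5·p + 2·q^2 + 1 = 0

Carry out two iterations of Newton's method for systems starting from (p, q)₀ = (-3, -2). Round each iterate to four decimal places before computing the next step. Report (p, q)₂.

(-2.0391, -1.6667)

At (-3, -2): F = (-2.0000, -12.0000).
Jacobian J = [[-2·p + q + 1, p + 2·q], [3·q^2 - 5, 6·p·q + 4·q]].
At the point, J = [[5.0000, -7.0000], [7.0000, 28.0000]] (det J = 189.0000).
Solving J·Δ = −F gives Δ = (0.7407, 0.2434).
Then the next iterate is (p, q)₁ = (-2.2593, -1.7566).
Round to (-2.2593, -1.7566) and repeat: F = (-0.309407, -2.446396), J = [[3.7620, -5.7725], [4.256931, 16.785718]].
Δ = (0.2202, 0.0899), so (p, q)₂ = (-2.0391, -1.6667).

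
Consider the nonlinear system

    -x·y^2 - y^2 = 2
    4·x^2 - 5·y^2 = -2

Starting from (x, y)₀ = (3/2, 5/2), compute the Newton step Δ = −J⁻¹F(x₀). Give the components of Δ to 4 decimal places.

(-0.6122, -1.1039)

At (3/2, 5/2): F = (-17.6250, -20.2500).
Jacobian J = [[-y^2, -2·x·y - 2·y], [8·x, -10·y]].
At the point, J = [[-6.2500, -12.5000], [12.0000, -25.0000]] (det J = 306.2500).
Solving J·Δ = −F gives Δ = (-0.6122, -1.1039).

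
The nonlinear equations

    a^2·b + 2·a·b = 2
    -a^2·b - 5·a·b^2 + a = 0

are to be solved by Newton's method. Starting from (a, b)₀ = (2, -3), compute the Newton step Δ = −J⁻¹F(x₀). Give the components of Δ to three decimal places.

At (2, -3): F = (-26.000, -76.000).
Jacobian J = [[2·a·b + 2·b, a^2 + 2·a], [-2·a·b - 5·b^2 + 1, -a^2 - 10·a·b]].
At the point, J = [[-18.000, 8.000], [-32.000, 56.000]] (det J = -752.000).
Solving J·Δ = −F gives Δ = (-1.128, 0.713).

(-1.128, 0.713)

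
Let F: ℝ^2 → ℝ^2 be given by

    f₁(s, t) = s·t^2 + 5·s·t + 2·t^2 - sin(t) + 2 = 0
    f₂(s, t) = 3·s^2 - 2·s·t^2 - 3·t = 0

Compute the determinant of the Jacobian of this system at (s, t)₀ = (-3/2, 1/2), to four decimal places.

-74.8370

J = [[t^2 + 5·t, 2·s·t + 5·s + 4·t - cos(t)], [6·s - 2·t^2, -4·s·t - 3]].
At the point, J = [[2.7500, -7.877583], [-9.5000, 0.0000]].
det J = -74.8370.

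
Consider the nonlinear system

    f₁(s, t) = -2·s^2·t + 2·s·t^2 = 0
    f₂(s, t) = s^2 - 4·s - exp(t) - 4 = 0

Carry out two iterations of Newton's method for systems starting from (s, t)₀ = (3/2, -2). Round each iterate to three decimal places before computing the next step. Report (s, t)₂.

(-2.250, -5.770)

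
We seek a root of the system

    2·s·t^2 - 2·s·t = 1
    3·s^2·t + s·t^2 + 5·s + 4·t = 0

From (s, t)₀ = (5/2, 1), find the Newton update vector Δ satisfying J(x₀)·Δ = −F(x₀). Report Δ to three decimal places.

(-2.062, 0.200)

At (5/2, 1): F = (-1.000, 37.750).
Jacobian J = [[2·t^2 - 2·t, 4·s·t - 2·s], [6·s·t + t^2 + 5, 3·s^2 + 2·s·t + 4]].
At the point, J = [[0.000, 5.000], [21.000, 27.750]] (det J = -105.000).
Solving J·Δ = −F gives Δ = (-2.062, 0.200).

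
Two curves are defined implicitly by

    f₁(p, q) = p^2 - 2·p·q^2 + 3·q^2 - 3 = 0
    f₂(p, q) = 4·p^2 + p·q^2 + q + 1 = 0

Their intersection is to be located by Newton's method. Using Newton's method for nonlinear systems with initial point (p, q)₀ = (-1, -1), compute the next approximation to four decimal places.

(-0.5244, -0.8902)

At (-1, -1): F = (3.0000, 3.0000).
Jacobian J = [[2·p - 2·q^2, -4·p·q + 6·q], [8·p + q^2, 2·p·q + 1]].
At the point, J = [[-4.0000, -10.0000], [-7.0000, 3.0000]] (det J = -82.0000).
Solving J·Δ = −F gives Δ = (0.4756, 0.1098).
Then the next iterate is (p, q)₁ = (-0.5244, -0.8902).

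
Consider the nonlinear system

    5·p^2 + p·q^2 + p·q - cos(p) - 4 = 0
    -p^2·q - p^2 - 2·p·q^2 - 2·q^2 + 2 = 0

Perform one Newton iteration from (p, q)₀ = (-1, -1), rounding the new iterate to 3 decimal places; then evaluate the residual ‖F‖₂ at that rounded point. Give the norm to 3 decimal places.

At (-1, -1): F = (0.45970, 2.000).
Jacobian J = [[10·p + q^2 + q + sin(p), 2·p·q + p], [-2·p·q - 2·p - 2·q^2, -p^2 - 4·p·q - 4·q]].
At the point, J = [[-10.84147, 1.000], [-2.000, -1.000]] (det J = 12.84147).
Solving J·Δ = −F gives Δ = (0.192, 1.617).
Then the next iterate is (p, q)₁ = (-0.808, 0.617).
Re-evaluating at (-0.808, 0.617): F = (-2.23276, 0.79813), so ‖F‖₂ = 2.371.

2.371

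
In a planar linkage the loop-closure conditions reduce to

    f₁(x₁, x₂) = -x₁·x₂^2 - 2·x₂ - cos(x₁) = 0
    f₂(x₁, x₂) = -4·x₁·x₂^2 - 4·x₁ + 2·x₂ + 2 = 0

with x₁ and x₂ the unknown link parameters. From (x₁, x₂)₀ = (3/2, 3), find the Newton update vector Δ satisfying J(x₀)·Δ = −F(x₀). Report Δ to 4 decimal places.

At (3/2, 3): F = (-19.570737, -52.0000).
Jacobian J = [[-x₂^2 + sin(x₁), -2·x₁·x₂ - 2], [-4·x₂^2 - 4, -8·x₁·x₂ + 2]].
At the point, J = [[-8.002505, -11.0000], [-40.0000, -34.0000]] (det J = -167.914830).
Solving J·Δ = −F gives Δ = (0.5563, -2.1838).

(0.5563, -2.1838)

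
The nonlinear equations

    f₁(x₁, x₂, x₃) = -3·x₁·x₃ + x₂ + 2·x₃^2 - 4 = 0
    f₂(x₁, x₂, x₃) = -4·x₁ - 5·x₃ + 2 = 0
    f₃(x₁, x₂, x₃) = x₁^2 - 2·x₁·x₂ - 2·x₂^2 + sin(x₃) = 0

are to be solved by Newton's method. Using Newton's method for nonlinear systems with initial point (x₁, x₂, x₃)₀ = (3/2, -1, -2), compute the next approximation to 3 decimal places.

At (3/2, -1, -2): F = (12.000, 6.000, 2.34070).
Jacobian J = [[-3·x₃, 1, -3·x₁ + 4·x₃], [-4, 0, -5], [2·x₁ - 2·x₂, -2·x₁ - 4·x₂, cos(x₃)]].
At the point, J = [[6.000, 1.000, -12.500], [-4.000, 0.000, -5.000], [5.000, 1.000, -0.41615]] (det J = 53.33541).
Solving J·Δ = −F gives Δ = (0.454, -4.262, 0.837).
Then the next iterate is (x₁, x₂, x₃)₁ = (1.954, -5.262, -1.163).

(1.954, -5.262, -1.163)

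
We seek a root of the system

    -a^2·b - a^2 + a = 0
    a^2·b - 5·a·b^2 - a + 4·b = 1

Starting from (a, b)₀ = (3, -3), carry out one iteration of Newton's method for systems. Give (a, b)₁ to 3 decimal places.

At (3, -3): F = (21.000, -178.000).
Jacobian J = [[-2·a·b - 2·a + 1, -a^2], [2·a·b - 5·b^2 - 1, a^2 - 10·a·b + 4]].
At the point, J = [[13.000, -9.000], [-64.000, 103.000]] (det J = 763.000).
Solving J·Δ = −F gives Δ = (-0.735, 1.271).
Then the next iterate is (a, b)₁ = (2.265, -1.729).

(2.265, -1.729)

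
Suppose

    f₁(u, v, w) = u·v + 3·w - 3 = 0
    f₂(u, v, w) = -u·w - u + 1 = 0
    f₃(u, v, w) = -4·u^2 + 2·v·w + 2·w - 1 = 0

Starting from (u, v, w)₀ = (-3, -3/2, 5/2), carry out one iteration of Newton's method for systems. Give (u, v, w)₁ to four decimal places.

At (-3, -3/2, 5/2): F = (9.0000, 11.5000, -39.5000).
Jacobian J = [[v, u, 3], [-w - 1, 0, -u], [-8·u, 2·w, 2·v + 2]].
At the point, J = [[-1.5000, -3.0000, 3.0000], [-3.5000, 0.0000, 3.0000], [24.0000, 5.0000, -1.0000]] (det J = -235.5000).
Solving J·Δ = −F gives Δ = (1.5223, 0.1815, -2.0573).
Then the next iterate is (u, v, w)₁ = (-1.4777, -1.3185, 0.4427).

(-1.4777, -1.3185, 0.4427)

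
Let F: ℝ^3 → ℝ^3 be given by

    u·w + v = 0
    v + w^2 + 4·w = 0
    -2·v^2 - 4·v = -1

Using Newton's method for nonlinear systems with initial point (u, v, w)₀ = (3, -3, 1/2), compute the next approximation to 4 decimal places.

(4.6000, -2.3750, 0.5250)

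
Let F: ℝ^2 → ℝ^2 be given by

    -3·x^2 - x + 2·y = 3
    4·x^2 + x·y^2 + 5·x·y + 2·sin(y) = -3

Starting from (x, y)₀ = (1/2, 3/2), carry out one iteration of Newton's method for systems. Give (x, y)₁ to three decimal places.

(-0.111, 0.903)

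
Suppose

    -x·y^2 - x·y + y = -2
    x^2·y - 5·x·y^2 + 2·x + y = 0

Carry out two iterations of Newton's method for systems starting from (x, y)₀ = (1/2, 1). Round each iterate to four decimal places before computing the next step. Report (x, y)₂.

(0.8284, 1.4672)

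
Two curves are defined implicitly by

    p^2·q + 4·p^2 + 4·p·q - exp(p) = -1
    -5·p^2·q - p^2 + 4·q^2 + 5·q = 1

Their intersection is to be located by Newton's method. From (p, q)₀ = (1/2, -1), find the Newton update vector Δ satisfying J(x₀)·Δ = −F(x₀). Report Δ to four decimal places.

At (1/2, -1): F = (-1.898721, -1.0000).
Jacobian J = [[2·p·q + 8·p + 4·q - exp(p), p^2 + 4·p], [-10·p·q - 2·p, -5·p^2 + 8·q + 5]].
At the point, J = [[-2.648721, 2.2500], [4.0000, -4.2500]] (det J = 2.257065).
Solving J·Δ = −F gives Δ = (-4.5721, -4.5385).

(-4.5721, -4.5385)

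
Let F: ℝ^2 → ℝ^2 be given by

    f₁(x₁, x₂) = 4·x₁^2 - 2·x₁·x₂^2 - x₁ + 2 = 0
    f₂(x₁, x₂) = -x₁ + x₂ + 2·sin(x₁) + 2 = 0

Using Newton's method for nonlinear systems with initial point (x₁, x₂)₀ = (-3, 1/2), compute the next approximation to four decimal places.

(-1.5311, -0.3403)

At (-3, 1/2): F = (42.5000, 5.217760).
Jacobian J = [[8·x₁ - 2·x₂^2 - 1, -4·x₁·x₂], [2·cos(x₁) - 1, 1]].
At the point, J = [[-25.5000, 6.0000], [-2.979985, 1.0000]] (det J = -7.620090).
Solving J·Δ = −F gives Δ = (1.4689, -0.8403).
Then the next iterate is (x₁, x₂)₁ = (-1.5311, -0.3403).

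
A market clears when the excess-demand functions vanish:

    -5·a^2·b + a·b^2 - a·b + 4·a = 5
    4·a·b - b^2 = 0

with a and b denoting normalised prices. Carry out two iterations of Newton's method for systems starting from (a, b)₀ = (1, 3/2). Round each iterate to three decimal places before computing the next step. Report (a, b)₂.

(1.317, -1.279)

At (1, 3/2): F = (-7.750, 3.750).
Jacobian J = [[-10·a·b + b^2 - b + 4, -5·a^2 + 2·a·b - a], [4·b, 4·a - 2·b]].
At the point, J = [[-10.250, -3.000], [6.000, 1.000]] (det J = 7.750).
Solving J·Δ = −F gives Δ = (-0.452, -1.040).
Then the next iterate is (a, b)₁ = (0.548, 0.460).
Round to (0.548, 0.460) and repeat: F = (-3.63482, 0.79672), J = [[1.23080, -1.54536], [1.840, 1.272]].
Δ = (0.769, -1.739), so (a, b)₂ = (1.317, -1.279).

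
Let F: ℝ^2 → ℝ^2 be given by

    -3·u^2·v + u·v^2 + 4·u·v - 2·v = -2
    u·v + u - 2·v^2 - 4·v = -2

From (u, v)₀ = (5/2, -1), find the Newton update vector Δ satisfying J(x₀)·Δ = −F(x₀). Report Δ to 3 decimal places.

(-3.371, -1.600)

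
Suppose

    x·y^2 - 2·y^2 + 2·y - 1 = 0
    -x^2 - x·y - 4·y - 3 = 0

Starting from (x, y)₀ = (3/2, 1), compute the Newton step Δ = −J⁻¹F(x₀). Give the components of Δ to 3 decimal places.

(5.333, -5.833)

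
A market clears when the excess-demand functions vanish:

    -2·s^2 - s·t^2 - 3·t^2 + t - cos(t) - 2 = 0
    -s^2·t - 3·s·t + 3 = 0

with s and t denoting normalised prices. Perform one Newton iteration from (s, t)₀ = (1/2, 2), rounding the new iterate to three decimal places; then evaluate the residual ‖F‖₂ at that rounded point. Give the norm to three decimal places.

5.125

At (1/2, 2): F = (-14.08385, -0.500).
Jacobian J = [[-4·s - t^2, -2·s·t - 6·t + sin(t) + 1], [-2·s·t - 3·t, -s^2 - 3·s]].
At the point, J = [[-6.000, -12.09070], [-8.000, -1.750]] (det J = -86.22562).
Solving J·Δ = −F gives Δ = (0.216, -1.272).
Then the next iterate is (s, t)₁ = (0.716, 0.728).
Re-evaluating at (0.716, 0.728): F = (-5.01324, 1.06304), so ‖F‖₂ = 5.125.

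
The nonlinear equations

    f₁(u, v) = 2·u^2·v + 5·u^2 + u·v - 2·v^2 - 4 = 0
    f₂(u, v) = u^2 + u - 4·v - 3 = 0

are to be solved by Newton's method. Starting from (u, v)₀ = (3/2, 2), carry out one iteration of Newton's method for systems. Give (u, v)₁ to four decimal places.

(0.9491, -0.3634)

At (3/2, 2): F = (11.2500, -7.2500).
Jacobian J = [[4·u·v + 10·u + v, 2·u^2 + u - 4·v], [2·u + 1, -4]].
At the point, J = [[29.0000, -2.0000], [4.0000, -4.0000]] (det J = -108.0000).
Solving J·Δ = −F gives Δ = (-0.5509, -2.3634).
Then the next iterate is (u, v)₁ = (0.9491, -0.3634).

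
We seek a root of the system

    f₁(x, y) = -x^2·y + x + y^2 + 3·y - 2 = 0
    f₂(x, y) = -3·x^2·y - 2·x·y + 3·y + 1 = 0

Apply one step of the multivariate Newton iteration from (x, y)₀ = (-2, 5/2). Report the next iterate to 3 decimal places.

At (-2, 5/2): F = (-0.250, -11.500).
Jacobian J = [[-2·x·y + 1, -x^2 + 2·y + 3], [-6·x·y - 2·y, -3·x^2 - 2·x + 3]].
At the point, J = [[11.000, 4.000], [25.000, -5.000]] (det J = -155.000).
Solving J·Δ = −F gives Δ = (0.305, -0.776).
Then the next iterate is (x, y)₁ = (-1.695, 1.724).

(-1.695, 1.724)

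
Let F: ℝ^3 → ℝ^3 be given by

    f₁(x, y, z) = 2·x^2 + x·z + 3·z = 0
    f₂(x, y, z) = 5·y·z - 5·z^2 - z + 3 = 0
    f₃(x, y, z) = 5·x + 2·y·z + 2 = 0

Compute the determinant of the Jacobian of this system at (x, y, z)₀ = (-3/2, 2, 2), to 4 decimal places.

-411.0000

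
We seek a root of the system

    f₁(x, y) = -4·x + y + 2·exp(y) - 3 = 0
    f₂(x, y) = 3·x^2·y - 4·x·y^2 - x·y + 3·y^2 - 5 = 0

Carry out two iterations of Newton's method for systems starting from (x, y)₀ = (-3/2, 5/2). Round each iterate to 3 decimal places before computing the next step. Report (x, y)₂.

At (-3/2, 5/2): F = (29.86499, 71.875).
Jacobian J = [[-4, 2·exp(y) + 1], [6·x·y - 4·y^2 - y, 3·x^2 - 8·x·y - x + 6·y]].
At the point, J = [[-4.000, 25.36499], [-50.000, 53.250]] (det J = 1055.24940).
Solving J·Δ = −F gives Δ = (0.221, -1.143).
Then the next iterate is (x, y)₁ = (-1.279, 1.357).
Round to (-1.279, 1.357) and repeat: F = (11.24204, 18.34031), J = [[-4.000, 8.76904], [-19.13641, 28.21335]].
Δ = (-2.845, -2.580), so (x, y)₂ = (-4.124, -1.223).

(-4.124, -1.223)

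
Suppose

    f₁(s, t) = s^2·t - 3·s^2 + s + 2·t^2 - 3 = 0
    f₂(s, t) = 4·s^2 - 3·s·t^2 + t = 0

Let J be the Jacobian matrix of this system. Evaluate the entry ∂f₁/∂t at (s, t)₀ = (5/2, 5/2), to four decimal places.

∂f₁/∂t = s^2 + 4·t.
At (5/2, 5/2) this is 16.2500.

16.2500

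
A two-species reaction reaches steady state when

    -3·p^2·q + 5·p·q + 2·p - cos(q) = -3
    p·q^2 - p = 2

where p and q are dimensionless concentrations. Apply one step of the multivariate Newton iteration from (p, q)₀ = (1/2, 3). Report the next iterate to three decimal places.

(-2.537, 10.431)

At (1/2, 3): F = (10.23999, 2.000).
Jacobian J = [[-6·p·q + 5·q + 2, -3·p^2 + 5·p + sin(q)], [q^2 - 1, 2·p·q]].
At the point, J = [[8.000, 1.89112], [8.000, 3.000]] (det J = 8.87104).
Solving J·Δ = −F gives Δ = (-3.037, 7.431).
Then the next iterate is (p, q)₁ = (-2.537, 10.431).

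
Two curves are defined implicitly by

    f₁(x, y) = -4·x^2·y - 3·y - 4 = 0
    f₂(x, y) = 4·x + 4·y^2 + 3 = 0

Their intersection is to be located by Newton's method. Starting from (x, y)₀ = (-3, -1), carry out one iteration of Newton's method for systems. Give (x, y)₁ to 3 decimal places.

At (-3, -1): F = (35.000, -5.000).
Jacobian J = [[-8·x·y, -4·x^2 - 3], [4, 8·y]].
At the point, J = [[-24.000, -39.000], [4.000, -8.000]] (det J = 348.000).
Solving J·Δ = −F gives Δ = (1.365, 0.057).
Then the next iterate is (x, y)₁ = (-1.635, -0.943).

(-1.635, -0.943)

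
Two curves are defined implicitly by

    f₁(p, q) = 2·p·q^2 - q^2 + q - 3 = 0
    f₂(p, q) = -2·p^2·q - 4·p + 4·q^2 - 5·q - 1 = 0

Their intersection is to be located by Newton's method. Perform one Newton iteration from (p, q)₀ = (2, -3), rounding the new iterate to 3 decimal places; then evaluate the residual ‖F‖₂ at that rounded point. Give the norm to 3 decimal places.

3.993

At (2, -3): F = (21.000, 66.000).
Jacobian J = [[2·q^2, 4·p·q - 2·q + 1], [-4·p·q - 4, -2·p^2 + 8·q - 5]].
At the point, J = [[18.000, -17.000], [20.000, -37.000]] (det J = -326.000).
Solving J·Δ = −F gives Δ = (1.058, 2.356).
Then the next iterate is (p, q)₁ = (3.058, -0.644).
Re-evaluating at (3.058, -0.644): F = (-1.52221, 3.69150), so ‖F‖₂ = 3.993.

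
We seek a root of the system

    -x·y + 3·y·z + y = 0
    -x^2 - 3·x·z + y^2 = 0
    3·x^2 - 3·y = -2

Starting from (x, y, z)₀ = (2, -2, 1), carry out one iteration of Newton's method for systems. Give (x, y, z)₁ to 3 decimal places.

(0.727, -0.424, 0.434)

At (2, -2, 1): F = (-4.000, -6.000, 20.000).
Jacobian J = [[-y, -x + 3·z + 1, 3·y], [-2·x - 3·z, 2·y, -3·x], [6·x, -3, 0]].
At the point, J = [[2.000, 2.000, -6.000], [-7.000, -4.000, -6.000], [12.000, -3.000, 0.000]] (det J = -594.000).
Solving J·Δ = −F gives Δ = (-1.273, 1.576, -0.566).
Then the next iterate is (x, y, z)₁ = (0.727, -0.424, 0.434).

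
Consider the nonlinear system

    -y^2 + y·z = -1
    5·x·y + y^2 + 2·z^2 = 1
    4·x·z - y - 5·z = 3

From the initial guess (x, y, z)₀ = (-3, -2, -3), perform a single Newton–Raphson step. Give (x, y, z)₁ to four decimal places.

(-1.5415, -1.2634, -1.1317)

At (-3, -2, -3): F = (3.0000, 51.0000, 50.0000).
Jacobian J = [[0, -2·y + z, y], [5·y, 5·x + 2·y, 4·z], [4·z, -1, 4·x - 5]].
At the point, J = [[0.0000, 1.0000, -2.0000], [-10.0000, -19.0000, -12.0000], [-12.0000, -1.0000, -17.0000]] (det J = 410.0000).
Solving J·Δ = −F gives Δ = (1.4585, 0.7366, 1.8683).
Then the next iterate is (x, y, z)₁ = (-1.5415, -1.2634, -1.1317).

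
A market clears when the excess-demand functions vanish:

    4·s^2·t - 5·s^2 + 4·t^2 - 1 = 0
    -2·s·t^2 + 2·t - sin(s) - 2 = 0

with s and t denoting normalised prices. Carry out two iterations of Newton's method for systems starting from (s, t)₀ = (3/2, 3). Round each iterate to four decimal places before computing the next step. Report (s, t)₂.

At (3/2, 3): F = (50.7500, -23.997495).
Jacobian J = [[8·s·t - 10·s, 4·s^2 + 8·t], [-2·t^2 - cos(s), -4·s·t + 2]].
At the point, J = [[21.0000, 33.0000], [-18.070737, -16.0000]] (det J = 260.334328).
Solving J·Δ = −F gives Δ = (0.0771, -1.5870).
Then the next iterate is (s, t)₁ = (1.5771, 1.4130).
Round to (1.5771, 1.4130) and repeat: F = (8.607959, -6.471558), J = [[2.056538, 21.252978], [-3.986834, -6.913769]].
Δ = (-1.1065, -0.2979), so (s, t)₂ = (0.4706, 1.1151).

(0.4706, 1.1151)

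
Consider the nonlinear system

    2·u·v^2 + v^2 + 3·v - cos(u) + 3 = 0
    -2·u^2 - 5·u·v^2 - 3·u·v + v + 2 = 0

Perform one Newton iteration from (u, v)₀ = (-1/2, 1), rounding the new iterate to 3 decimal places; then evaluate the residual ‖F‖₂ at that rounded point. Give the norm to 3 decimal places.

1.934

At (-1/2, 1): F = (5.12242, 6.500).
Jacobian J = [[2·v^2 + sin(u), 4·u·v + 2·v + 3], [-4·u - 5·v^2 - 3·v, -10·u·v - 3·u + 1]].
At the point, J = [[1.52057, 3.000], [-6.000, 7.500]] (det J = 29.40431).
Solving J·Δ = −F gives Δ = (-0.643, -1.381).
Then the next iterate is (u, v)₁ = (-1.143, -0.381).
Re-evaluating at (-1.143, -0.381): F = (1.25546, -1.47075), so ‖F‖₂ = 1.934.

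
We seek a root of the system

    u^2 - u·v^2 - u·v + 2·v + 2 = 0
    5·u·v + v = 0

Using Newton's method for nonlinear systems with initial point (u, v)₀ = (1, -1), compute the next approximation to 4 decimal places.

(0.1111, -0.7407)

At (1, -1): F = (1.0000, -6.0000).
Jacobian J = [[2·u - v^2 - v, -2·u·v - u + 2], [5·v, 5·u + 1]].
At the point, J = [[2.0000, 3.0000], [-5.0000, 6.0000]] (det J = 27.0000).
Solving J·Δ = −F gives Δ = (-0.8889, 0.2593).
Then the next iterate is (u, v)₁ = (0.1111, -0.7407).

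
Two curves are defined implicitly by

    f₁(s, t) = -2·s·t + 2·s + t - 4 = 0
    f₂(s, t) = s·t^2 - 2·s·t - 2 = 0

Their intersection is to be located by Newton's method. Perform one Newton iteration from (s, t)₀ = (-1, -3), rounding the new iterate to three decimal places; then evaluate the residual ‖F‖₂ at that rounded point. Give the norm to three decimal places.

196.816

At (-1, -3): F = (-15.000, -17.000).
Jacobian J = [[-2·t + 2, -2·s + 1], [t^2 - 2·t, 2·s·t - 2·s]].
At the point, J = [[8.000, 3.000], [15.000, 8.000]] (det J = 19.000).
Solving J·Δ = −F gives Δ = (3.632, -4.684).
Then the next iterate is (s, t)₁ = (2.632, -7.684).
Re-evaluating at (2.632, -7.684): F = (34.02858, 193.85200), so ‖F‖₂ = 196.816.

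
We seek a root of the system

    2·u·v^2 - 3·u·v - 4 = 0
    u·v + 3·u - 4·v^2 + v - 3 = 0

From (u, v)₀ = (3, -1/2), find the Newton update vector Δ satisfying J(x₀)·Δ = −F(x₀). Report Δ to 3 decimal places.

At (3, -1/2): F = (2.000, 3.000).
Jacobian J = [[2·v^2 - 3·v, 4·u·v - 3·u], [v + 3, u - 8·v + 1]].
At the point, J = [[2.000, -15.000], [2.500, 8.000]] (det J = 53.500).
Solving J·Δ = −F gives Δ = (-1.140, -0.019).

(-1.140, -0.019)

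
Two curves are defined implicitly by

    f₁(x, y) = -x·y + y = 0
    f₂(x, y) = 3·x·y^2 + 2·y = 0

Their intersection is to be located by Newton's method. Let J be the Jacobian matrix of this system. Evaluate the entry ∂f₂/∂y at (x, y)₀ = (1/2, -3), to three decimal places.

-7.000

∂f₂/∂y = 6·x·y + 2.
At (1/2, -3) this is -7.000.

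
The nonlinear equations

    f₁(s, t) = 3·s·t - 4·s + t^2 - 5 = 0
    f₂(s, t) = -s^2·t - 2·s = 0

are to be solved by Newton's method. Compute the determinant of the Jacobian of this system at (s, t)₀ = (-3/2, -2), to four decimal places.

-45.5000

J = [[3·t - 4, 3·s + 2·t], [-2·s·t - 2, -s^2]].
At the point, J = [[-10.0000, -8.5000], [-8.0000, -2.2500]].
det J = -45.5000.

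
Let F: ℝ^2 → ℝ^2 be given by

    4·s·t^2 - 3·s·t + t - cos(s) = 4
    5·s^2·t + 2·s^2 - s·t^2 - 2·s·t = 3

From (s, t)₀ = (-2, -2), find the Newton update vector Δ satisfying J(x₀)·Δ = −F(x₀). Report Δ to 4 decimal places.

(0.6278, 0.9319)

At (-2, -2): F = (-49.583853, -35.0000).
Jacobian J = [[4·t^2 - 3·t + sin(s), 8·s·t - 3·s + 1], [10·s·t + 4·s - t^2 - 2·t, 5·s^2 - 2·s·t - 2·s]].
At the point, J = [[21.090703, 39.0000], [32.0000, 16.0000]] (det J = -910.548759).
Solving J·Δ = −F gives Δ = (0.6278, 0.9319).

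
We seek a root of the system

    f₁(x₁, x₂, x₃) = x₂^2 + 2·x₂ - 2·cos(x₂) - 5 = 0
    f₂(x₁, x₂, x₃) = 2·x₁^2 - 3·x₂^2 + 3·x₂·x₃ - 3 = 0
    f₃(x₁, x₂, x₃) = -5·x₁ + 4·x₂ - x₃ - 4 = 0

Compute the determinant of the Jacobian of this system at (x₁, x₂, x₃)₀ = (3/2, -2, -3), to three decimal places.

-137.469

J = [[0, 2·x₂ + 2·sin(x₂) + 2, 0], [4·x₁, -6·x₂ + 3·x₃, 3·x₂], [-5, 4, -1]].
At the point, J = [[0.000, -3.81859, 0.000], [6.000, 3.000, -6.000], [-5.000, 4.000, -1.000]].
det J = -137.469.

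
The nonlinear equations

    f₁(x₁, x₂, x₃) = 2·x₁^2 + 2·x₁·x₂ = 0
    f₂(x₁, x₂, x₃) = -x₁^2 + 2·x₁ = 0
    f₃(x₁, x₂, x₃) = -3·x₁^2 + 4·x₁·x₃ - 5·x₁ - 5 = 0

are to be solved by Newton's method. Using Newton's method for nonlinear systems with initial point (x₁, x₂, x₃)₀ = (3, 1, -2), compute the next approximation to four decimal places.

(2.2500, -1.2500, 1.9792)

At (3, 1, -2): F = (24.0000, -3.0000, -71.0000).
Jacobian J = [[4·x₁ + 2·x₂, 2·x₁, 0], [-2·x₁ + 2, 0, 0], [-6·x₁ + 4·x₃ - 5, 0, 4·x₁]].
At the point, J = [[14.0000, 6.0000, 0.0000], [-4.0000, 0.0000, 0.0000], [-31.0000, 0.0000, 12.0000]] (det J = 288.0000).
Solving J·Δ = −F gives Δ = (-0.7500, -2.2500, 3.9792).
Then the next iterate is (x₁, x₂, x₃)₁ = (2.2500, -1.2500, 1.9792).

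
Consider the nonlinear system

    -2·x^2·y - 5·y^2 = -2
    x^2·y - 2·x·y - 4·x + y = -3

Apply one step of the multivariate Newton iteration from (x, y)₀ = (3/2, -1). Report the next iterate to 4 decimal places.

At (3/2, -1): F = (1.5000, -3.2500).
Jacobian J = [[-4·x·y, -2·x^2 - 10·y], [2·x·y - 2·y - 4, x^2 - 2·x + 1]].
At the point, J = [[6.0000, 5.5000], [-5.0000, 0.2500]] (det J = 29.0000).
Solving J·Δ = −F gives Δ = (-0.6293, 0.4138).
Then the next iterate is (x, y)₁ = (0.8707, -0.5862).

(0.8707, -0.5862)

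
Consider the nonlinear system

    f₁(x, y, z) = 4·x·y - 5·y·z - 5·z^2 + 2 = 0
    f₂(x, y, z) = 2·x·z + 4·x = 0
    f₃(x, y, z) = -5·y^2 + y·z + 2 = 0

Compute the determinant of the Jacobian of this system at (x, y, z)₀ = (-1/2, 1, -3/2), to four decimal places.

-166.5000

J = [[4·y, 4·x - 5·z, -5·y - 10·z], [2·z + 4, 0, 2·x], [0, -10·y + z, y]].
At the point, J = [[4.0000, 5.5000, 10.0000], [1.0000, 0.0000, -1.0000], [0.0000, -11.5000, 1.0000]].
det J = -166.5000.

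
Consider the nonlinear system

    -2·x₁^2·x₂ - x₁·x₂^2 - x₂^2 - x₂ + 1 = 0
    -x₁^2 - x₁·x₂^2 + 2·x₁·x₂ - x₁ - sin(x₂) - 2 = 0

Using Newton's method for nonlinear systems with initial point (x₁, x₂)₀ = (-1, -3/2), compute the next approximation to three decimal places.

(-0.479, -1.099)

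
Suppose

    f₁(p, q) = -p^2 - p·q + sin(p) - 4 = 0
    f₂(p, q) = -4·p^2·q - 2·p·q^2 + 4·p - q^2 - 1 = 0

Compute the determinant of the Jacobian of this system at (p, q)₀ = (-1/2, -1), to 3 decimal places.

-1.878

J = [[-2·p - q + cos(p), -p], [-8·p·q - 2·q^2 + 4, -4·p^2 - 4·p·q - 2·q]].
At the point, J = [[2.87758, 0.500], [-2.000, -1.000]].
det J = -1.878.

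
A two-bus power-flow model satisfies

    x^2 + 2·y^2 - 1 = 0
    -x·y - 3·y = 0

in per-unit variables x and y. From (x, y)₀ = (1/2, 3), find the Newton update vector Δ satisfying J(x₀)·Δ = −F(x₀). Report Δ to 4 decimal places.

At (1/2, 3): F = (17.2500, -10.5000).
Jacobian J = [[2·x, 4·y], [-y, -x - 3]].
At the point, J = [[1.0000, 12.0000], [-3.0000, -3.5000]] (det J = 32.5000).
Solving J·Δ = −F gives Δ = (-2.0192, -1.2692).

(-2.0192, -1.2692)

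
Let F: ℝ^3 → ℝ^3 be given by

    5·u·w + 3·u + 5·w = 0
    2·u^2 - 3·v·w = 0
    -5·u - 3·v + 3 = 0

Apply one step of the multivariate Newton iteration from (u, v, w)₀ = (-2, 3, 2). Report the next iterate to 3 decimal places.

(-1.495, 3.492, 0.112)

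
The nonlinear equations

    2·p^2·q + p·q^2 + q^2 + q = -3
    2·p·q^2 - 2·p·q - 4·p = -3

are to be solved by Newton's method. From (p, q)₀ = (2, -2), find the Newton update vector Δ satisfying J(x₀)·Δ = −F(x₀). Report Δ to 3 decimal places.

(-0.443, 0.773)

At (2, -2): F = (-3.000, 19.000).
Jacobian J = [[4·p·q + q^2, 2·p^2 + 2·p·q + 2·q + 1], [2·q^2 - 2·q - 4, 4·p·q - 2·p]].
At the point, J = [[-12.000, -3.000], [8.000, -20.000]] (det J = 264.000).
Solving J·Δ = −F gives Δ = (-0.443, 0.773).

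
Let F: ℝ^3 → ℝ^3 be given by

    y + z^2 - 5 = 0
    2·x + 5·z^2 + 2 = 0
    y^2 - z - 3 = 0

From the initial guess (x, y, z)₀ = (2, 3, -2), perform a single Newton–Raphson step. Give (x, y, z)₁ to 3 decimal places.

At (2, 3, -2): F = (2.000, 26.000, 8.000).
Jacobian J = [[0, 1, 2·z], [2, 0, 10·z], [0, 2·y, -1]].
At the point, J = [[0.000, 1.000, -4.000], [2.000, 0.000, -20.000], [0.000, 6.000, -1.000]] (det J = -46.000).
Solving J·Δ = −F gives Δ = (-11.261, -1.304, 0.174).
Then the next iterate is (x, y, z)₁ = (-9.261, 1.696, -1.826).

(-9.261, 1.696, -1.826)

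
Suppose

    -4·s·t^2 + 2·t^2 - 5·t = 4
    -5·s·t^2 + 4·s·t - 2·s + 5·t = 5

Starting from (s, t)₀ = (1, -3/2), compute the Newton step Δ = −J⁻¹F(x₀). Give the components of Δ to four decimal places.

At (1, -3/2): F = (-1.0000, -31.7500).
Jacobian J = [[-4·t^2, -8·s·t + 4·t - 5], [-5·t^2 + 4·t - 2, -10·s·t + 4·s + 5]].
At the point, J = [[-9.0000, 1.0000], [-19.2500, 24.0000]] (det J = -196.7500).
Solving J·Δ = −F gives Δ = (0.0394, 1.3545).

(0.0394, 1.3545)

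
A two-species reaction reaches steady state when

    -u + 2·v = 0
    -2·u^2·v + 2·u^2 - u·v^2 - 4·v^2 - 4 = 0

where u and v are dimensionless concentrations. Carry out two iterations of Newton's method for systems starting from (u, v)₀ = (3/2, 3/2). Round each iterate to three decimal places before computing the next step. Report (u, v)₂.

At (3/2, 3/2): F = (1.500, -18.625).
Jacobian J = [[-1, 2], [-4·u·v + 4·u - v^2, -2·u^2 - 2·u·v - 8·v]].
At the point, J = [[-1.000, 2.000], [-5.250, -21.000]] (det J = 31.500).
Solving J·Δ = −F gives Δ = (-0.183, -0.841).
Then the next iterate is (u, v)₁ = (1.317, 0.659).
Round to (1.317, 0.659) and repeat: F = (0.001, -5.12615), J = [[-1.000, 2.000], [1.36211, -10.47678]].
Δ = (-1.321, -0.661), so (u, v)₂ = (-0.004, -0.002).

(-0.004, -0.002)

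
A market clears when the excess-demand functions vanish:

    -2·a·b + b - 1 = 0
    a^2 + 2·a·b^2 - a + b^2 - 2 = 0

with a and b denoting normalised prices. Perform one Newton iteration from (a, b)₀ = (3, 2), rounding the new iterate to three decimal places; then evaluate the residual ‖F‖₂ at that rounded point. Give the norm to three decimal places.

2.798

At (3, 2): F = (-11.000, 32.000).
Jacobian J = [[-2·b, -2·a + 1], [2·a + 2·b^2 - 1, 4·a·b + 2·b]].
At the point, J = [[-4.000, -5.000], [13.000, 28.000]] (det J = -47.000).
Solving J·Δ = −F gives Δ = (-3.149, 0.319).
Then the next iterate is (a, b)₁ = (-0.149, 2.319).
Re-evaluating at (-0.149, 2.319): F = (2.01006, 1.94639), so ‖F‖₂ = 2.798.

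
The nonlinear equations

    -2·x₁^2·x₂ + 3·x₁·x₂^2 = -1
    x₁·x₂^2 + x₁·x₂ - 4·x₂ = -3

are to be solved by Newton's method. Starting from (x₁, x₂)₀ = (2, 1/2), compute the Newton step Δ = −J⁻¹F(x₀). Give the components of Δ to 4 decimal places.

(-3.3333, 4.6667)

At (2, 1/2): F = (-1.5000, 2.5000).
Jacobian J = [[-4·x₁·x₂ + 3·x₂^2, -2·x₁^2 + 6·x₁·x₂], [x₂^2 + x₂, 2·x₁·x₂ + x₁ - 4]].
At the point, J = [[-3.2500, -2.0000], [0.7500, 0.0000]] (det J = 1.5000).
Solving J·Δ = −F gives Δ = (-3.3333, 4.6667).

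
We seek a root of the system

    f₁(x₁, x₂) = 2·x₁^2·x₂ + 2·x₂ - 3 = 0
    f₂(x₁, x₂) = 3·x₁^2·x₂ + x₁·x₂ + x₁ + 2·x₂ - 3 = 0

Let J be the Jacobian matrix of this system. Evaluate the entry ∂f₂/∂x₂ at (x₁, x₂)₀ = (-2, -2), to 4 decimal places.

12.0000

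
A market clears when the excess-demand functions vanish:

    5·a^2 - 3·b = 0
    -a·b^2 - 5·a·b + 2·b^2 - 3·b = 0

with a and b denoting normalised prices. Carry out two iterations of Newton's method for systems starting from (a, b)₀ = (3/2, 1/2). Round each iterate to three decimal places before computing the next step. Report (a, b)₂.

(0.412, 0.049)

At (3/2, 1/2): F = (9.750, -5.125).
Jacobian J = [[10·a, -3], [-b^2 - 5·b, -2·a·b - 5·a + 4·b - 3]].
At the point, J = [[15.000, -3.000], [-2.750, -10.000]] (det J = -158.250).
Solving J·Δ = −F gives Δ = (-0.713, -0.316).
Then the next iterate is (a, b)₁ = (0.787, 0.184).
Round to (0.787, 0.184) and repeat: F = (2.54485, -1.23497), J = [[7.870, -3.000], [-0.95386, -6.48862]].
Δ = (-0.375, -0.135), so (a, b)₂ = (0.412, 0.049).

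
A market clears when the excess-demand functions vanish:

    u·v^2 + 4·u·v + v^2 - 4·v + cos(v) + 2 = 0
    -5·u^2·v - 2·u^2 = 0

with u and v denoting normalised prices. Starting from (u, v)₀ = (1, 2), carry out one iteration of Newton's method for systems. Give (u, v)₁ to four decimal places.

At (1, 2): F = (9.583853, -12.0000).
Jacobian J = [[v^2 + 4·v, 2·u·v + 4·u + 2·v - sin(v) - 4], [-10·u·v - 4·u, -5·u^2]].
At the point, J = [[12.0000, 7.090703], [-24.0000, -5.0000]] (det J = 110.176862).
Solving J·Δ = −F gives Δ = (-0.3374, -0.7807).
Then the next iterate is (u, v)₁ = (0.6626, 1.2193).

(0.6626, 1.2193)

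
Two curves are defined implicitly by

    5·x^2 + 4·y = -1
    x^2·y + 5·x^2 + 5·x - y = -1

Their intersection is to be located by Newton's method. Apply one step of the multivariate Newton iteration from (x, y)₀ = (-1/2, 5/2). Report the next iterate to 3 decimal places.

(-0.450, -0.500)

At (-1/2, 5/2): F = (12.250, -2.125).
Jacobian J = [[10·x, 4], [2·x·y + 10·x + 5, x^2 - 1]].
At the point, J = [[-5.000, 4.000], [-2.500, -0.750]] (det J = 13.750).
Solving J·Δ = −F gives Δ = (0.050, -3.000).
Then the next iterate is (x, y)₁ = (-0.450, -0.500).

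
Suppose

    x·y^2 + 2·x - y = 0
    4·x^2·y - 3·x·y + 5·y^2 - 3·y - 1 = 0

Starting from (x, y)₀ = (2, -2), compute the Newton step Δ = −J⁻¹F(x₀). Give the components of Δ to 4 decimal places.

(-0.4391, 1.2628)

At (2, -2): F = (14.0000, 5.0000).
Jacobian J = [[y^2 + 2, 2·x·y - 1], [8·x·y - 3·y, 4·x^2 - 3·x + 10·y - 3]].
At the point, J = [[6.0000, -9.0000], [-26.0000, -13.0000]] (det J = -312.0000).
Solving J·Δ = −F gives Δ = (-0.4391, 1.2628).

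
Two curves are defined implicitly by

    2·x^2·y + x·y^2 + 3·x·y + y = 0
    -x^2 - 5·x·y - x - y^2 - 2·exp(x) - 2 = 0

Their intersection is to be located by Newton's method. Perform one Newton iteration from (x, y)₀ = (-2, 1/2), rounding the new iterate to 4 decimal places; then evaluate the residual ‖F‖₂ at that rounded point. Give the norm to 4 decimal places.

At (-2, 1/2): F = (1.0000, 0.479329).
Jacobian J = [[4·x·y + y^2 + 3·y, 2·x^2 + 2·x·y + 3·x + 1], [-2·x - 5·y - 2·exp(x) - 1, -5·x - 2·y]].
At the point, J = [[-2.2500, 1.0000], [0.229329, 9.0000]] (det J = -20.479329).
Solving J·Δ = −F gives Δ = (0.4161, -0.0639).
Then the next iterate is (x, y)₁ = (-1.5839, 0.4361).
Re-evaluating at (-1.5839, 0.4361): F = (0.250775, -0.071675), so ‖F‖₂ = 0.2608.

0.2608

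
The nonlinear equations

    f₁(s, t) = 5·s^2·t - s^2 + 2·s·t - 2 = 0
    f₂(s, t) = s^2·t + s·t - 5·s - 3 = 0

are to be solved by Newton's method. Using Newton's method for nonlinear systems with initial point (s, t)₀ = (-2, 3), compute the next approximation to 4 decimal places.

(-1.0000, 3.5000)

At (-2, 3): F = (42.0000, 13.0000).
Jacobian J = [[10·s·t - 2·s + 2·t, 5·s^2 + 2·s], [2·s·t + t - 5, s^2 + s]].
At the point, J = [[-50.0000, 16.0000], [-14.0000, 2.0000]] (det J = 124.0000).
Solving J·Δ = −F gives Δ = (1.0000, 0.5000).
Then the next iterate is (s, t)₁ = (-1.0000, 3.5000).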